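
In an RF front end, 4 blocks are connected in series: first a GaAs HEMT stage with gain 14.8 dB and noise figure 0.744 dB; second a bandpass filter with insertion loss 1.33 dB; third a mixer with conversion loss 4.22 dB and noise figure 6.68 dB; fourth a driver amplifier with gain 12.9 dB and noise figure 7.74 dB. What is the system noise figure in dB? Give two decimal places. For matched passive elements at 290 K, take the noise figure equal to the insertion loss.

Convert to linear (a loss of L dB is a gain of −L dB): F_i = 10^(NF_i/10), G_i = 10^(G_i,dB/10)
  Stage 1: F_1 = 10^(0.744/10) = 1.187, G_1 = 10^(14.8/10) = 30.20
  Stage 2: F_2 = 10^(1.33/10) = 1.358, G_2 = 10^(−1.33/10) = 0.7362
  Stage 3: F_3 = 10^(6.68/10) = 4.656, G_3 = 10^(−4.22/10) = 0.3784
  Stage 4: F_4 = 10^(7.74/10) = 5.943, G_4 = 10^(12.9/10) = 19.50
Friis cascade:
  F = 1.187 + (1.358 − 1)/30.20 + (4.656 − 1)/22.23 + (5.943 − 1)/8.414 = 1.951
NF = 10 log₁₀(1.951) = 2.90 dB

2.90 dB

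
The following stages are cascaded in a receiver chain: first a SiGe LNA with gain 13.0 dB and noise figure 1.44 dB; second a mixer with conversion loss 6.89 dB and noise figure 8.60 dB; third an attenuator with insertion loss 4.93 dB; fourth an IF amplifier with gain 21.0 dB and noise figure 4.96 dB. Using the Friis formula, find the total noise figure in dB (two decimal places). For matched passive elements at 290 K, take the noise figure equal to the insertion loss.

5.85 dB

Convert to linear (a loss of L dB is a gain of −L dB): F_i = 10^(NF_i/10), G_i = 10^(G_i,dB/10)
  Stage 1: F_1 = 10^(1.44/10) = 1.393, G_1 = 10^(13.0/10) = 19.95
  Stage 2: F_2 = 10^(8.60/10) = 7.244, G_2 = 10^(−6.89/10) = 0.2046
  Stage 3: F_3 = 10^(4.93/10) = 3.112, G_3 = 10^(−4.93/10) = 0.3214
  Stage 4: F_4 = 10^(4.96/10) = 3.133, G_4 = 10^(21.0/10) = 125.9
Friis cascade:
  F = 1.393 + (7.244 − 1)/19.95 + (3.112 − 1)/4.083 + (3.133 − 1)/1.312 = 3.849
NF = 10 log₁₀(3.849) = 5.85 dB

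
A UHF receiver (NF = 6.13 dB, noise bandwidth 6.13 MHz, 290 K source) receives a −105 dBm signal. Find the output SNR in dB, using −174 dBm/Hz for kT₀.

−5.0 dB

Noise floor: N = −174 + 10 log₁₀(B) + NF
10 log₁₀(6.13×10⁶) = 67.87 dB
N = −174 + 67.87 + 6.13 = −100.00 dBm
SNR = P_sig − N = −105 − (−100.00) = −5.00 dB → −5.0 dB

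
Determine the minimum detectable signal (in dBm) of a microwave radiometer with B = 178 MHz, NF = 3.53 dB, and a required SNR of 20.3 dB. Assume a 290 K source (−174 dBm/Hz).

Sensitivity = −174 + 10 log₁₀(B) + NF + SNR_min
= −174 + 82.5 + 3.53 + 20.3
= −67.67 dBm → −67.7 dBm

−67.7 dBm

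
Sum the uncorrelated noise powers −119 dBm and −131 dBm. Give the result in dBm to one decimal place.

−118.7 dBm

Convert to linear, add, convert back:
P₁ = 1.26×10⁻¹⁵ W, P₂ = 7.94×10⁻¹⁷ W
P_tot = 1.34×10⁻¹⁵ W → 10 log₁₀(P_tot / 10⁻³) = −118.7 dBm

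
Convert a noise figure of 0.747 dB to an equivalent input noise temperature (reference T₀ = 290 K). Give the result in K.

F = 10^(0.747/10) = 1.18768
T_e = (F − 1)·T₀ = (1.18768 − 1) × 290 = 54.4 K

54.4 K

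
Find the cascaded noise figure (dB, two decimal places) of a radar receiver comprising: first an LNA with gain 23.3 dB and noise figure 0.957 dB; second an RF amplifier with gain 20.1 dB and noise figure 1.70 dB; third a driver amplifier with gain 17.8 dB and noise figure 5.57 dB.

0.97 dB

Convert to linear (a loss of L dB is a gain of −L dB): F_i = 10^(NF_i/10), G_i = 10^(G_i,dB/10)
  Stage 1: F_1 = 10^(0.957/10) = 1.247, G_1 = 10^(23.3/10) = 213.8
  Stage 2: F_2 = 10^(1.70/10) = 1.479, G_2 = 10^(20.1/10) = 102.3
  Stage 3: F_3 = 10^(5.57/10) = 3.606, G_3 = 10^(17.8/10) = 60.26
Friis cascade:
  F = 1.247 + (1.479 − 1)/213.8 + (3.606 − 1)/2.188×10⁴ = 1.249
NF = 10 log₁₀(1.249) = 0.97 dB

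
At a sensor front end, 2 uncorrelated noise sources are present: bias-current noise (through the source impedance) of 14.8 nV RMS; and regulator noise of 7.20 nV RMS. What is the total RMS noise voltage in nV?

Uncorrelated sources add in power (mean-square): V_tot = √(ΣV_i²)
V_tot = √[(1.48×10⁻⁸)² + (7.20×10⁻⁹)²] = 1.65×10⁻⁸ V = 16.5 nV

16.5 nV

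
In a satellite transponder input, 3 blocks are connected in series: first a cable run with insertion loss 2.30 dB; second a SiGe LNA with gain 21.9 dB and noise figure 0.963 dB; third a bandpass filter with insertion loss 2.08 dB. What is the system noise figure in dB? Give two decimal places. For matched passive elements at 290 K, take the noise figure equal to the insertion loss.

3.28 dB

Convert to linear (a loss of L dB is a gain of −L dB): F_i = 10^(NF_i/10), G_i = 10^(G_i,dB/10)
  Stage 1: F_1 = 10^(2.30/10) = 1.698, G_1 = 10^(−2.30/10) = 0.5888
  Stage 2: F_2 = 10^(0.963/10) = 1.248, G_2 = 10^(21.9/10) = 154.9
  Stage 3: F_3 = 10^(2.08/10) = 1.614, G_3 = 10^(−2.08/10) = 0.6194
Friis cascade:
  F = 1.698 + (1.248 − 1)/0.5888 + (1.614 − 1)/91.20 = 2.127
NF = 10 log₁₀(2.127) = 3.28 dB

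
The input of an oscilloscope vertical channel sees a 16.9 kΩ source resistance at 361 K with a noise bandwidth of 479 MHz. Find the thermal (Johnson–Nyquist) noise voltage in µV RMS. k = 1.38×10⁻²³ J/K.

V_n = √(4kTRB)
4kTRB = 4 × 1.38×10⁻²³ × 361 × 1.69×10⁴ × 4.79×10⁸ = 1.61×10⁻⁷ V²
V_n = √(1.61×10⁻⁷) = 4.02×10⁻⁴ V = 402 µV

402 µV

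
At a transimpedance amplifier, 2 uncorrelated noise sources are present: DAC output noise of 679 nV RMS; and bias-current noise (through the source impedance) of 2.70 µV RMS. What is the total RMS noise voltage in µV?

2.78 µV

Uncorrelated sources add in power (mean-square): V_tot = √(ΣV_i²)
V_tot = √[(6.79×10⁻⁷)² + (2.70×10⁻⁶)²] = 2.78×10⁻⁶ V = 2.78 µV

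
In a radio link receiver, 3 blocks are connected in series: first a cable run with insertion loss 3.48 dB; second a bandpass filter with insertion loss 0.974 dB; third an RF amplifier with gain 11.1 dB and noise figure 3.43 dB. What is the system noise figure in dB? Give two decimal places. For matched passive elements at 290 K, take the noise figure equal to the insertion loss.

Convert to linear (a loss of L dB is a gain of −L dB): F_i = 10^(NF_i/10), G_i = 10^(G_i,dB/10)
  Stage 1: F_1 = 10^(3.48/10) = 2.228, G_1 = 10^(−3.48/10) = 0.4487
  Stage 2: F_2 = 10^(0.974/10) = 1.251, G_2 = 10^(−0.974/10) = 0.7991
  Stage 3: F_3 = 10^(3.43/10) = 2.203, G_3 = 10^(11.1/10) = 12.88
Friis cascade:
  F = 2.228 + (1.251 − 1)/0.4487 + (2.203 − 1)/0.3586 = 6.143
NF = 10 log₁₀(6.143) = 7.88 dB

7.88 dB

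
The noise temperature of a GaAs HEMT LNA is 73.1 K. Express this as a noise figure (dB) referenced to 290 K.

F = 1 + T_e/T₀ = 1 + 73.1/290 = 1.25207
NF = 10 log₁₀(1.25207) = 0.976 dB

0.976 dB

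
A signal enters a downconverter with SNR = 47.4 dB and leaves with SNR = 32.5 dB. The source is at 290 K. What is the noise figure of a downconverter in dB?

14.9 dB

NF (dB) = SNR_in(dB) − SNR_out(dB) when the source is at T₀
NF = 47.4 − 32.5 = 14.9 dB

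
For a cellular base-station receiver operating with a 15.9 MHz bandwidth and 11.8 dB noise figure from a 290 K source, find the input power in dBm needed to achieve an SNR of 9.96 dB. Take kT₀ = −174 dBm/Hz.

−80.2 dBm

Sensitivity = −174 + 10 log₁₀(B) + NF + SNR_min
= −174 + 72.01 + 11.8 + 9.96
= −80.23 dBm → −80.2 dBm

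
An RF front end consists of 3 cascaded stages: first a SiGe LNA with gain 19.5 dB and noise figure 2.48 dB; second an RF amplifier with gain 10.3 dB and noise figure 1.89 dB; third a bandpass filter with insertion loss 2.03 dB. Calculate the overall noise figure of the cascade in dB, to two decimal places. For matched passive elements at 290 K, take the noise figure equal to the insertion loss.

Convert to linear (a loss of L dB is a gain of −L dB): F_i = 10^(NF_i/10), G_i = 10^(G_i,dB/10)
  Stage 1: F_1 = 10^(2.48/10) = 1.770, G_1 = 10^(19.5/10) = 89.13
  Stage 2: F_2 = 10^(1.89/10) = 1.545, G_2 = 10^(10.3/10) = 10.72
  Stage 3: F_3 = 10^(2.03/10) = 1.596, G_3 = 10^(−2.03/10) = 0.6266
Friis cascade:
  F = 1.770 + (1.545 − 1)/89.13 + (1.596 − 1)/955.0 = 1.777
NF = 10 log₁₀(1.777) = 2.50 dB

2.50 dB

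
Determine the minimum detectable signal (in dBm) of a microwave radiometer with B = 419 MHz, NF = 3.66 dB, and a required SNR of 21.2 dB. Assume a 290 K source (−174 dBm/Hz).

−62.9 dBm

Sensitivity = −174 + 10 log₁₀(B) + NF + SNR_min
= −174 + 86.22 + 3.66 + 21.2
= −62.92 dBm → −62.9 dBm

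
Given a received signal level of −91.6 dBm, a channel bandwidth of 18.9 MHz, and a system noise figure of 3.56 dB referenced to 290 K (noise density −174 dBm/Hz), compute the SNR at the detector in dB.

Noise floor: N = −174 + 10 log₁₀(B) + NF
10 log₁₀(1.89×10⁷) = 72.76 dB
N = −174 + 72.76 + 3.56 = −97.68 dBm
SNR = P_sig − N = −91.6 − (−97.68) = 6.08 dB → 6.1 dB

6.1 dB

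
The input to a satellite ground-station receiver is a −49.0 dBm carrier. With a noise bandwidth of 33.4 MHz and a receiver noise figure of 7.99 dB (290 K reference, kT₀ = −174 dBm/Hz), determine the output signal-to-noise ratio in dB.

Noise floor: N = −174 + 10 log₁₀(B) + NF
10 log₁₀(3.34×10⁷) = 75.24 dB
N = −174 + 75.24 + 7.99 = −90.77 dBm
SNR = P_sig − N = −49.0 − (−90.77) = 41.77 dB → 41.8 dB

41.8 dB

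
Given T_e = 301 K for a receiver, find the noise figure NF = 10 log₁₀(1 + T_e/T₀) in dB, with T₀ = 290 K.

F = 1 + T_e/T₀ = 1 + 301/290 = 2.03793
NF = 10 log₁₀(2.03793) = 3.09 dB

3.09 dB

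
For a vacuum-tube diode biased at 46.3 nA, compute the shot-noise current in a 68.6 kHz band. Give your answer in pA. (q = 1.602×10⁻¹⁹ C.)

I_n = √(2qI·B)
2qI·B = 2 × 1.602×10⁻¹⁹ × 4.63×10⁻⁸ × 6.86×10⁴ = 1.02×10⁻²¹ A²
I_n = √(1.02×10⁻²¹) = 3.19×10⁻¹¹ A = 31.9 pA

31.9 pA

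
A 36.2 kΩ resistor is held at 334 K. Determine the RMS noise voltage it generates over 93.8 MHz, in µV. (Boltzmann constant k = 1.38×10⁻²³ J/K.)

V_n = √(4kTRB)
4kTRB = 4 × 1.38×10⁻²³ × 334 × 3.62×10⁴ × 9.38×10⁷ = 6.26×10⁻⁸ V²
V_n = √(6.26×10⁻⁸) = 2.50×10⁻⁴ V = 250 µV

250 µV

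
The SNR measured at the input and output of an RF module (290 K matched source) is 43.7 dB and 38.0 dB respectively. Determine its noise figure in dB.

5.7 dB

NF (dB) = SNR_in(dB) − SNR_out(dB) when the source is at T₀
NF = 43.7 − 38.0 = 5.7 dB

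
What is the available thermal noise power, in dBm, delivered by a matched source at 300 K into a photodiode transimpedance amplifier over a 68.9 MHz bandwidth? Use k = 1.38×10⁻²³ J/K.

P_n = kTB = 1.38×10⁻²³ × 300 × 6.89×10⁷ = 2.85×10⁻¹³ W
In dBm: 10 log₁₀(2.85×10⁻¹³ / 10⁻³) = −95.4 dBm

−95.4 dBm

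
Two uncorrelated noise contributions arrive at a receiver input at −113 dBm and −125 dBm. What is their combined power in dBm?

Convert to linear, add, convert back:
P₁ = 5.01×10⁻¹⁵ W, P₂ = 3.16×10⁻¹⁶ W
P_tot = 5.33×10⁻¹⁵ W → 10 log₁₀(P_tot / 10⁻³) = −112.7 dBm

−112.7 dBm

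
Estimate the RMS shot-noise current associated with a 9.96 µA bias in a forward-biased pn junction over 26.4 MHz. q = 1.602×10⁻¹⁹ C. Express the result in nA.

9.18 nA

I_n = √(2qI·B)
2qI·B = 2 × 1.602×10⁻¹⁹ × 9.96×10⁻⁶ × 2.64×10⁷ = 8.42×10⁻¹⁷ A²
I_n = √(8.42×10⁻¹⁷) = 9.18×10⁻⁹ A = 9.18 nA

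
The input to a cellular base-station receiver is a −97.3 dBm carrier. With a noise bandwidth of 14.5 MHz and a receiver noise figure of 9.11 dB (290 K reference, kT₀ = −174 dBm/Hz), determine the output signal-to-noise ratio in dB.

Noise floor: N = −174 + 10 log₁₀(B) + NF
10 log₁₀(1.45×10⁷) = 71.61 dB
N = −174 + 71.61 + 9.11 = −93.28 dBm
SNR = P_sig − N = −97.3 − (−93.28) = −4.02 dB → −4.0 dB

−4.0 dB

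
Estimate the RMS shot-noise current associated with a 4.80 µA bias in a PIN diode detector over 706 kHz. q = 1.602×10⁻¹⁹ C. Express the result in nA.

I_n = √(2qI·B)
2qI·B = 2 × 1.602×10⁻¹⁹ × 4.80×10⁻⁶ × 7.06×10⁵ = 1.09×10⁻¹⁸ A²
I_n = √(1.09×10⁻¹⁸) = 1.04×10⁻⁹ A = 1.04 nA

1.04 nA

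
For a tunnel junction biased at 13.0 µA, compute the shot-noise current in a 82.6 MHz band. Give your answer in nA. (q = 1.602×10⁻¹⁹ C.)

18.5 nA

I_n = √(2qI·B)
2qI·B = 2 × 1.602×10⁻¹⁹ × 1.30×10⁻⁵ × 8.26×10⁷ = 3.44×10⁻¹⁶ A²
I_n = √(3.44×10⁻¹⁶) = 1.85×10⁻⁸ A = 18.5 nA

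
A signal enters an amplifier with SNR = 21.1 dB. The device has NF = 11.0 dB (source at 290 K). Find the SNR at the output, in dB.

10.1 dB

By definition F = SNR_in/SNR_out, so in dB: SNR_out = SNR_in − NF
SNR_out = 21.1 − 11.0 = 10.1 dB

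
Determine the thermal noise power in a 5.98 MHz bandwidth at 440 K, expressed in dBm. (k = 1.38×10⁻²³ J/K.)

P_n = kTB = 1.38×10⁻²³ × 440 × 5.98×10⁶ = 3.63×10⁻¹⁴ W
In dBm: 10 log₁₀(3.63×10⁻¹⁴ / 10⁻³) = −104.4 dBm

−104.4 dBm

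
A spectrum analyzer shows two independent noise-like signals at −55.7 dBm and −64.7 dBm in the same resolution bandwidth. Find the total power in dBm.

−55.2 dBm

Convert to linear, add, convert back:
P₁ = 2.69×10⁻⁹ W, P₂ = 3.39×10⁻¹⁰ W
P_tot = 3.03×10⁻⁹ W → 10 log₁₀(P_tot / 10⁻³) = −55.2 dBm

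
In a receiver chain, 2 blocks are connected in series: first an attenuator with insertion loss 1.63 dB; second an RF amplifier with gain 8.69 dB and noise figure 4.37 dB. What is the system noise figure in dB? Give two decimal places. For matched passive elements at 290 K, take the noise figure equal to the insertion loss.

Convert to linear (a loss of L dB is a gain of −L dB): F_i = 10^(NF_i/10), G_i = 10^(G_i,dB/10)
  Stage 1: F_1 = 10^(1.63/10) = 1.455, G_1 = 10^(−1.63/10) = 0.6871
  Stage 2: F_2 = 10^(4.37/10) = 2.735, G_2 = 10^(8.69/10) = 7.396
Friis cascade:
  F = 1.455 + (2.735 − 1)/0.6871 = 3.981
NF = 10 log₁₀(3.981) = 6.00 dB

6.00 dB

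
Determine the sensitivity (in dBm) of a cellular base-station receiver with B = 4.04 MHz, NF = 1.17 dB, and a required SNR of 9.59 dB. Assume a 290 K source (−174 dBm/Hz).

−97.2 dBm

Sensitivity = −174 + 10 log₁₀(B) + NF + SNR_min
= −174 + 66.06 + 1.17 + 9.59
= −97.18 dBm → −97.2 dBm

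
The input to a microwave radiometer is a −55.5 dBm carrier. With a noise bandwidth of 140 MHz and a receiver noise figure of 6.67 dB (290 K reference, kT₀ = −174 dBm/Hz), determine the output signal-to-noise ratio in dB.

Noise floor: N = −174 + 10 log₁₀(B) + NF
10 log₁₀(1.40×10⁸) = 81.46 dB
N = −174 + 81.46 + 6.67 = −85.87 dBm
SNR = P_sig − N = −55.5 − (−85.87) = 30.37 dB → 30.4 dB

30.4 dB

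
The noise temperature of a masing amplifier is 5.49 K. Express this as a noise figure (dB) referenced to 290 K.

F = 1 + T_e/T₀ = 1 + 5.49/290 = 1.01893
NF = 10 log₁₀(1.01893) = 0.081 dB

0.081 dB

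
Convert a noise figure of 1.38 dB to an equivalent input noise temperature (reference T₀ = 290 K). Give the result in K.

108 K

F = 10^(1.38/10) = 1.37404
T_e = (F − 1)·T₀ = (1.37404 − 1) × 290 = 108 K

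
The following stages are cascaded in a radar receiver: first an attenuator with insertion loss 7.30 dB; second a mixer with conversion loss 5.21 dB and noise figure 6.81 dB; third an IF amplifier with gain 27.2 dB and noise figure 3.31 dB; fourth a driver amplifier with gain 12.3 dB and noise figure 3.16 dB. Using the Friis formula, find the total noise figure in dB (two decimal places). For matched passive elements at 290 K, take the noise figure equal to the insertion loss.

Convert to linear (a loss of L dB is a gain of −L dB): F_i = 10^(NF_i/10), G_i = 10^(G_i,dB/10)
  Stage 1: F_1 = 10^(7.30/10) = 5.370, G_1 = 10^(−7.30/10) = 0.1862
  Stage 2: F_2 = 10^(6.81/10) = 4.797, G_2 = 10^(−5.21/10) = 0.3013
  Stage 3: F_3 = 10^(3.31/10) = 2.143, G_3 = 10^(27.2/10) = 524.8
  Stage 4: F_4 = 10^(3.16/10) = 2.070, G_4 = 10^(12.3/10) = 16.98
Friis cascade:
  F = 5.370 + (4.797 − 1)/0.1862 + (2.143 − 1)/0.05610 + (2.070 − 1)/29.44 = 46.17
NF = 10 log₁₀(46.17) = 16.64 dB

16.64 dB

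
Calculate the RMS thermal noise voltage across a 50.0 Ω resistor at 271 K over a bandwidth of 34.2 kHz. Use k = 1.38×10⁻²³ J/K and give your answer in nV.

V_n = √(4kTRB)
4kTRB = 4 × 1.38×10⁻²³ × 271 × 5.00×10¹ × 3.42×10⁴ = 2.56×10⁻¹⁴ V²
V_n = √(2.56×10⁻¹⁴) = 1.60×10⁻⁷ V = 160 nV

160 nV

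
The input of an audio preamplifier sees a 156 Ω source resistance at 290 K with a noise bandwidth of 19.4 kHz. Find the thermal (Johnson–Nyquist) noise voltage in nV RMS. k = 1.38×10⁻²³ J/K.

220 nV

V_n = √(4kTRB)
4kTRB = 4 × 1.38×10⁻²³ × 290 × 1.56×10² × 1.94×10⁴ = 4.84×10⁻¹⁴ V²
V_n = √(4.84×10⁻¹⁴) = 2.20×10⁻⁷ V = 220 nV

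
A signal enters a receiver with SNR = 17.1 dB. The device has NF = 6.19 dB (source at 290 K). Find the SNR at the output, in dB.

By definition F = SNR_in/SNR_out, so in dB: SNR_out = SNR_in − NF
SNR_out = 17.1 − 6.19 = 10.91 dB

10.91 dB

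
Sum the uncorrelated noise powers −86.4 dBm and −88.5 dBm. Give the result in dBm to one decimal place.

Convert to linear, add, convert back:
P₁ = 2.29×10⁻¹² W, P₂ = 1.41×10⁻¹² W
P_tot = 3.70×10⁻¹² W → 10 log₁₀(P_tot / 10⁻³) = −84.3 dBm

−84.3 dBm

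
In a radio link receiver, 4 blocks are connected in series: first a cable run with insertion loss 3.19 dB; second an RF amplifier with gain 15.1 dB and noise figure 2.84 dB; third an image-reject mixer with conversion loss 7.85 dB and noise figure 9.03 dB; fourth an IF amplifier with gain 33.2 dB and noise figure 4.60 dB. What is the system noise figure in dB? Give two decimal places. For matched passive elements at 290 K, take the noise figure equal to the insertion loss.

Convert to linear (a loss of L dB is a gain of −L dB): F_i = 10^(NF_i/10), G_i = 10^(G_i,dB/10)
  Stage 1: F_1 = 10^(3.19/10) = 2.084, G_1 = 10^(−3.19/10) = 0.4797
  Stage 2: F_2 = 10^(2.84/10) = 1.923, G_2 = 10^(15.1/10) = 32.36
  Stage 3: F_3 = 10^(9.03/10) = 7.998, G_3 = 10^(−7.85/10) = 0.1641
  Stage 4: F_4 = 10^(4.60/10) = 2.884, G_4 = 10^(33.2/10) = 2089
Friis cascade:
  F = 2.084 + (1.923 − 1)/0.4797 + (7.998 − 1)/15.52 + (2.884 − 1)/2.547 = 5.199
NF = 10 log₁₀(5.199) = 7.16 dB

7.16 dB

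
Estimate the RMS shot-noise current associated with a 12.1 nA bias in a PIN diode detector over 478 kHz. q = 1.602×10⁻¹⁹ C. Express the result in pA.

I_n = √(2qI·B)
2qI·B = 2 × 1.602×10⁻¹⁹ × 1.21×10⁻⁸ × 4.78×10⁵ = 1.85×10⁻²¹ A²
I_n = √(1.85×10⁻²¹) = 4.30×10⁻¹¹ A = 43.0 pA

43.0 pA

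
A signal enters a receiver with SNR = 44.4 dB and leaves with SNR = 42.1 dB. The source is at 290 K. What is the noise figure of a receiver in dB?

2.3 dB

NF (dB) = SNR_in(dB) − SNR_out(dB) when the source is at T₀
NF = 44.4 − 42.1 = 2.3 dB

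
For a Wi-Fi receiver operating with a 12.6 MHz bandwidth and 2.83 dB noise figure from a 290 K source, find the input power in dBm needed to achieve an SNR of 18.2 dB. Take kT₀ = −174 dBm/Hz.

−82.0 dBm

Sensitivity = −174 + 10 log₁₀(B) + NF + SNR_min
= −174 + 71 + 2.83 + 18.2
= −81.97 dBm → −82.0 dBm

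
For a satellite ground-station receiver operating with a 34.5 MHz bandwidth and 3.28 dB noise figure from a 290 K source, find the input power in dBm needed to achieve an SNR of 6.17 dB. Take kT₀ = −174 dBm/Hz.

−89.2 dBm

Sensitivity = −174 + 10 log₁₀(B) + NF + SNR_min
= −174 + 75.38 + 3.28 + 6.17
= −89.17 dBm → −89.2 dBm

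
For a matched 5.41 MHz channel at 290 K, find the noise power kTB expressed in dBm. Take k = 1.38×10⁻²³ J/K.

−106.6 dBm

P_n = kTB = 1.38×10⁻²³ × 290 × 5.41×10⁶ = 2.17×10⁻¹⁴ W
In dBm: 10 log₁₀(2.17×10⁻¹⁴ / 10⁻³) = −106.6 dBm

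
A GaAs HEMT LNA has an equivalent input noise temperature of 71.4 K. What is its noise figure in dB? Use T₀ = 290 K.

F = 1 + T_e/T₀ = 1 + 71.4/290 = 1.24621
NF = 10 log₁₀(1.24621) = 0.956 dB

0.956 dB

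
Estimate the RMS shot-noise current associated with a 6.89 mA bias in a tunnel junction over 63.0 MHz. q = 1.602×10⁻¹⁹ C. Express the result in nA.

373 nA

I_n = √(2qI·B)
2qI·B = 2 × 1.602×10⁻¹⁹ × 6.89×10⁻³ × 6.30×10⁷ = 1.39×10⁻¹³ A²
I_n = √(1.39×10⁻¹³) = 3.73×10⁻⁷ A = 373 nA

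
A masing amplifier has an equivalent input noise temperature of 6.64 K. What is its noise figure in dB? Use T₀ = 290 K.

0.098 dB

F = 1 + T_e/T₀ = 1 + 6.64/290 = 1.0229
NF = 10 log₁₀(1.0229) = 0.098 dB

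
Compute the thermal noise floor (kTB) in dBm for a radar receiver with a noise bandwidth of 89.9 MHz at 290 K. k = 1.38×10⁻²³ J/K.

−94.4 dBm

P_n = kTB = 1.38×10⁻²³ × 290 × 8.99×10⁷ = 3.60×10⁻¹³ W
In dBm: 10 log₁₀(3.60×10⁻¹³ / 10⁻³) = −94.4 dBm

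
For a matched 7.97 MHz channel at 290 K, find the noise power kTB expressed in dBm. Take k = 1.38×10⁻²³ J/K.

−105.0 dBm

P_n = kTB = 1.38×10⁻²³ × 290 × 7.97×10⁶ = 3.19×10⁻¹⁴ W
In dBm: 10 log₁₀(3.19×10⁻¹⁴ / 10⁻³) = −105.0 dBm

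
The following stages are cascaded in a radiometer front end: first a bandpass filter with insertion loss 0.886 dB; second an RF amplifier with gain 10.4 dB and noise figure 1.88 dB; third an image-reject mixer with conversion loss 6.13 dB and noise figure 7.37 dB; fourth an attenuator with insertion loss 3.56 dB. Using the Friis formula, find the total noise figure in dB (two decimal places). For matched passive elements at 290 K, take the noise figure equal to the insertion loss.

4.73 dB

Convert to linear (a loss of L dB is a gain of −L dB): F_i = 10^(NF_i/10), G_i = 10^(G_i,dB/10)
  Stage 1: F_1 = 10^(0.886/10) = 1.226, G_1 = 10^(−0.886/10) = 0.8155
  Stage 2: F_2 = 10^(1.88/10) = 1.542, G_2 = 10^(10.4/10) = 10.96
  Stage 3: F_3 = 10^(7.37/10) = 5.458, G_3 = 10^(−6.13/10) = 0.2438
  Stage 4: F_4 = 10^(3.56/10) = 2.270, G_4 = 10^(−3.56/10) = 0.4406
Friis cascade:
  F = 1.226 + (1.542 − 1)/0.8155 + (5.458 − 1)/8.941 + (2.270 − 1)/2.180 = 2.972
NF = 10 log₁₀(2.972) = 4.73 dB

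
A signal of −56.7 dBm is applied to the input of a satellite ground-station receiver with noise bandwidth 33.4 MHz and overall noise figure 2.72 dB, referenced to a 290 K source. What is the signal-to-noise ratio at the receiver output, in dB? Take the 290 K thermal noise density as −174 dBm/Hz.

39.3 dB

Noise floor: N = −174 + 10 log₁₀(B) + NF
10 log₁₀(3.34×10⁷) = 75.24 dB
N = −174 + 75.24 + 2.72 = −96.04 dBm
SNR = P_sig − N = −56.7 − (−96.04) = 39.34 dB → 39.3 dB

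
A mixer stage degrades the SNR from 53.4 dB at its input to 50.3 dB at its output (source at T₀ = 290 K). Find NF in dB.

NF (dB) = SNR_in(dB) − SNR_out(dB) when the source is at T₀
NF = 53.4 − 50.3 = 3.1 dB

3.1 dB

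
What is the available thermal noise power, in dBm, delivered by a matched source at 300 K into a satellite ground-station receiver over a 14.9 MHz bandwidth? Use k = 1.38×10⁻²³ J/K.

−102.1 dBm

P_n = kTB = 1.38×10⁻²³ × 300 × 1.49×10⁷ = 6.17×10⁻¹⁴ W
In dBm: 10 log₁₀(6.17×10⁻¹⁴ / 10⁻³) = −102.1 dBm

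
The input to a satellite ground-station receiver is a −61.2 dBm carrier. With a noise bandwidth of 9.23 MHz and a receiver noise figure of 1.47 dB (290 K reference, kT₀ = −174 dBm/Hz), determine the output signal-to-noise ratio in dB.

Noise floor: N = −174 + 10 log₁₀(B) + NF
10 log₁₀(9.23×10⁶) = 69.65 dB
N = −174 + 69.65 + 1.47 = −102.88 dBm
SNR = P_sig − N = −61.2 − (−102.88) = 41.68 dB → 41.7 dB

41.7 dB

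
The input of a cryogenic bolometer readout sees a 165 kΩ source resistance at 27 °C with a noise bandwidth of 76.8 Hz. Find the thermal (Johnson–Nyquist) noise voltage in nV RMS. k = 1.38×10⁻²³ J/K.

T = 27 °C + 273.15 = 300.15 K
V_n = √(4kTRB)
4kTRB = 4 × 1.38×10⁻²³ × 300.15 × 1.65×10⁵ × 7.68×10¹ = 2.10×10⁻¹³ V²
V_n = √(2.10×10⁻¹³) = 4.58×10⁻⁷ V = 458 nV

458 nV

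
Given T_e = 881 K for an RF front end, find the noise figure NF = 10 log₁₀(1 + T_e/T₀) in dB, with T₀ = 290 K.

6.06 dB

F = 1 + T_e/T₀ = 1 + 881/290 = 4.03793
NF = 10 log₁₀(4.03793) = 6.06 dB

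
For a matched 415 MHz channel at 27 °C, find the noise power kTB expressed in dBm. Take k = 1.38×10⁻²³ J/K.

T = 27 °C + 273.15 = 300.15 K
P_n = kTB = 1.38×10⁻²³ × 300.15 × 4.15×10⁸ = 1.72×10⁻¹² W
In dBm: 10 log₁₀(1.72×10⁻¹² / 10⁻³) = −87.6 dBm

−87.6 dBm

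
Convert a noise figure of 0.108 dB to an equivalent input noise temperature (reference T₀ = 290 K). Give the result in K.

7.30 K

F = 10^(0.108/10) = 1.02518
T_e = (F − 1)·T₀ = (1.02518 − 1) × 290 = 7.30 K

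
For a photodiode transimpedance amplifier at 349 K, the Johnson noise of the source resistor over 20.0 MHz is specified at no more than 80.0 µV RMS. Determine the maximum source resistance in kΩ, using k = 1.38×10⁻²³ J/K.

Johnson–Nyquist: V_n = √(4kTRB) ⇒ R = V_n² / (4kTB)
4kTB = 4 × 1.38×10⁻²³ × 349 × 2.00×10⁷ = 3.85×10⁻¹³
R = (8.00×10⁻⁵)² / 3.85×10⁻¹³ = 1.66×10⁴ Ω = 16.6 kΩ

16.6 kΩ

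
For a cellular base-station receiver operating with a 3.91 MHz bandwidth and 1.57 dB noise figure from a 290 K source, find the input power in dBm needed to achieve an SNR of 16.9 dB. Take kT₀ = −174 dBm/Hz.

Sensitivity = −174 + 10 log₁₀(B) + NF + SNR_min
= −174 + 65.92 + 1.57 + 16.9
= −89.61 dBm → −89.6 dBm

−89.6 dBm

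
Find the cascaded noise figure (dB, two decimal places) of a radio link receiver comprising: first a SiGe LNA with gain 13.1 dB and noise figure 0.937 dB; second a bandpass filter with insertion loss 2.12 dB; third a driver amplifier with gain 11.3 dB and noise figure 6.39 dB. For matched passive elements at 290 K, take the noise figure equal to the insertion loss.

Convert to linear (a loss of L dB is a gain of −L dB): F_i = 10^(NF_i/10), G_i = 10^(G_i,dB/10)
  Stage 1: F_1 = 10^(0.937/10) = 1.241, G_1 = 10^(13.1/10) = 20.42
  Stage 2: F_2 = 10^(2.12/10) = 1.629, G_2 = 10^(−2.12/10) = 0.6138
  Stage 3: F_3 = 10^(6.39/10) = 4.355, G_3 = 10^(11.3/10) = 13.49
Friis cascade:
  F = 1.241 + (1.629 − 1)/20.42 + (4.355 − 1)/12.53 = 1.539
NF = 10 log₁₀(1.539) = 1.87 dB

1.87 dB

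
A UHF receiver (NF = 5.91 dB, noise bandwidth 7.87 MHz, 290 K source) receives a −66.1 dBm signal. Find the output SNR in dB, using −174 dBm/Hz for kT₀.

Noise floor: N = −174 + 10 log₁₀(B) + NF
10 log₁₀(7.87×10⁶) = 68.96 dB
N = −174 + 68.96 + 5.91 = −99.13 dBm
SNR = P_sig − N = −66.1 − (−99.13) = 33.03 dB → 33.0 dB

33.0 dB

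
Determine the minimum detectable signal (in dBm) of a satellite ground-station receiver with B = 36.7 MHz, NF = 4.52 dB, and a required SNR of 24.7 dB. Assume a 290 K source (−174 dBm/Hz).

−69.1 dBm

Sensitivity = −174 + 10 log₁₀(B) + NF + SNR_min
= −174 + 75.65 + 4.52 + 24.7
= −69.13 dBm → −69.1 dBm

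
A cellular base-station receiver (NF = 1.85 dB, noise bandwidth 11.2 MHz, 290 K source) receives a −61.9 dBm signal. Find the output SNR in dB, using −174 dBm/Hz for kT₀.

39.8 dB

Noise floor: N = −174 + 10 log₁₀(B) + NF
10 log₁₀(1.12×10⁷) = 70.49 dB
N = −174 + 70.49 + 1.85 = −101.66 dBm
SNR = P_sig − N = −61.9 − (−101.66) = 39.76 dB → 39.8 dB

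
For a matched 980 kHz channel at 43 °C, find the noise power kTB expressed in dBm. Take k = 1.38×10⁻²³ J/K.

−113.7 dBm

T = 43 °C + 273.15 = 316.15 K
P_n = kTB = 1.38×10⁻²³ × 316.15 × 9.80×10⁵ = 4.28×10⁻¹⁵ W
In dBm: 10 log₁₀(4.28×10⁻¹⁵ / 10⁻³) = −113.7 dBm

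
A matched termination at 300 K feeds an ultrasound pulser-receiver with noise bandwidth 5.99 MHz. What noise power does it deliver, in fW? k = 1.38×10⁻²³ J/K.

P_n = kTB = 1.38×10⁻²³ × 300 × 5.99×10⁶ = 2.48×10⁻¹⁴ W = 24.8 fW

24.8 fW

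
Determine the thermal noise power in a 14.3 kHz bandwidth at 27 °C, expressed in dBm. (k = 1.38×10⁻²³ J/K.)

−132.3 dBm

T = 27 °C + 273.15 = 300.15 K
P_n = kTB = 1.38×10⁻²³ × 300.15 × 1.43×10⁴ = 5.92×10⁻¹⁷ W
In dBm: 10 log₁₀(5.92×10⁻¹⁷ / 10⁻³) = −132.3 dBm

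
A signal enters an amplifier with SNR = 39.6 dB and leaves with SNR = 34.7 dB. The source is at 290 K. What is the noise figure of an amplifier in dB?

4.9 dB

NF (dB) = SNR_in(dB) − SNR_out(dB) when the source is at T₀
NF = 39.6 − 34.7 = 4.9 dB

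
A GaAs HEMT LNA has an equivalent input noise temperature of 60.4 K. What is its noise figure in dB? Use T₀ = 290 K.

F = 1 + T_e/T₀ = 1 + 60.4/290 = 1.20828
NF = 10 log₁₀(1.20828) = 0.822 dB

0.822 dB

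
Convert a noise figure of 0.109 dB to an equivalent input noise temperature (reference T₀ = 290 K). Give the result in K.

7.37 K

F = 10^(0.109/10) = 1.02542
T_e = (F − 1)·T₀ = (1.02542 − 1) × 290 = 7.37 K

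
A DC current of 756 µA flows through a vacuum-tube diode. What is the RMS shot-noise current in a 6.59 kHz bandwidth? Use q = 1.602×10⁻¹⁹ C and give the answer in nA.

I_n = √(2qI·B)
2qI·B = 2 × 1.602×10⁻¹⁹ × 7.56×10⁻⁴ × 6.59×10³ = 1.60×10⁻¹⁸ A²
I_n = √(1.60×10⁻¹⁸) = 1.26×10⁻⁹ A = 1.26 nA

1.26 nA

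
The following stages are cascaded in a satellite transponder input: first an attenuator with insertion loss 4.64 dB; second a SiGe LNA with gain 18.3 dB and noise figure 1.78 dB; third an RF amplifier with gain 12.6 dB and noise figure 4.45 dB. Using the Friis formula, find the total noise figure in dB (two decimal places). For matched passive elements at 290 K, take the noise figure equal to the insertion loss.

Convert to linear (a loss of L dB is a gain of −L dB): F_i = 10^(NF_i/10), G_i = 10^(G_i,dB/10)
  Stage 1: F_1 = 10^(4.64/10) = 2.911, G_1 = 10^(−4.64/10) = 0.3436
  Stage 2: F_2 = 10^(1.78/10) = 1.507, G_2 = 10^(18.3/10) = 67.61
  Stage 3: F_3 = 10^(4.45/10) = 2.786, G_3 = 10^(12.6/10) = 18.20
Friis cascade:
  F = 2.911 + (1.507 − 1)/0.3436 + (2.786 − 1)/23.23 = 4.462
NF = 10 log₁₀(4.462) = 6.50 dB

6.50 dB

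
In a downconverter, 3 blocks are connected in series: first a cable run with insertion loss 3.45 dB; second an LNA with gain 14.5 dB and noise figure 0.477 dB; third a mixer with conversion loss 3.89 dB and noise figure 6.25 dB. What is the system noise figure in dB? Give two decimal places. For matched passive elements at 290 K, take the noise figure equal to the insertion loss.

4.35 dB

Convert to linear (a loss of L dB is a gain of −L dB): F_i = 10^(NF_i/10), G_i = 10^(G_i,dB/10)
  Stage 1: F_1 = 10^(3.45/10) = 2.213, G_1 = 10^(−3.45/10) = 0.4519
  Stage 2: F_2 = 10^(0.477/10) = 1.116, G_2 = 10^(14.5/10) = 28.18
  Stage 3: F_3 = 10^(6.25/10) = 4.217, G_3 = 10^(−3.89/10) = 0.4083
Friis cascade:
  F = 2.213 + (1.116 − 1)/0.4519 + (4.217 − 1)/12.74 = 2.723
NF = 10 log₁₀(2.723) = 4.35 dB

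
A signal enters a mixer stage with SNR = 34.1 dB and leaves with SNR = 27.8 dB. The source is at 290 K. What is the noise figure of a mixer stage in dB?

NF (dB) = SNR_in(dB) − SNR_out(dB) when the source is at T₀
NF = 34.1 − 27.8 = 6.3 dB

6.3 dB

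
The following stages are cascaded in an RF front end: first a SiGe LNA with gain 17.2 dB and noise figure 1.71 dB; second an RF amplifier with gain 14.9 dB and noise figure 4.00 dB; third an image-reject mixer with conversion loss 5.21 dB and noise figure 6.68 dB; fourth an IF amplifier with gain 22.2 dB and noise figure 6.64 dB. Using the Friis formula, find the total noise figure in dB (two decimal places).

1.82 dB

Convert to linear (a loss of L dB is a gain of −L dB): F_i = 10^(NF_i/10), G_i = 10^(G_i,dB/10)
  Stage 1: F_1 = 10^(1.71/10) = 1.483, G_1 = 10^(17.2/10) = 52.48
  Stage 2: F_2 = 10^(4.00/10) = 2.512, G_2 = 10^(14.9/10) = 30.90
  Stage 3: F_3 = 10^(6.68/10) = 4.656, G_3 = 10^(−5.21/10) = 0.3013
  Stage 4: F_4 = 10^(6.64/10) = 4.613, G_4 = 10^(22.2/10) = 166.0
Friis cascade:
  F = 1.483 + (2.512 − 1)/52.48 + (4.656 − 1)/1622 + (4.613 − 1)/488.7 = 1.521
NF = 10 log₁₀(1.521) = 1.82 dB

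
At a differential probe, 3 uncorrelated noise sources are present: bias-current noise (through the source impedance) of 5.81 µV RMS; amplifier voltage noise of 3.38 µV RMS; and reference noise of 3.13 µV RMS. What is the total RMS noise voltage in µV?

Uncorrelated sources add in power (mean-square): V_tot = √(ΣV_i²)
V_tot = √[(5.81×10⁻⁶)² + (3.38×10⁻⁶)² + (3.13×10⁻⁶)²] = 7.41×10⁻⁶ V = 7.41 µV

7.41 µV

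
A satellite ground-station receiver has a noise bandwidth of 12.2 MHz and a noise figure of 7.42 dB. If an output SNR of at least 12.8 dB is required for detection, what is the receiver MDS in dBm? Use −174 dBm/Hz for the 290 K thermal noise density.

Sensitivity = −174 + 10 log₁₀(B) + NF + SNR_min
= −174 + 70.86 + 7.42 + 12.8
= −82.92 dBm → −82.9 dBm

−82.9 dBm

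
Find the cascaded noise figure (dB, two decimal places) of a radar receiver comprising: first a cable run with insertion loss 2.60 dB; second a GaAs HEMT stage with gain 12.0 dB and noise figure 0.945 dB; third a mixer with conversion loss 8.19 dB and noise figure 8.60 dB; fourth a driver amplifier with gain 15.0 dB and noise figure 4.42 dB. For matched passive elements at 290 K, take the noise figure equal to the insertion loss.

6.35 dB

Convert to linear (a loss of L dB is a gain of −L dB): F_i = 10^(NF_i/10), G_i = 10^(G_i,dB/10)
  Stage 1: F_1 = 10^(2.60/10) = 1.820, G_1 = 10^(−2.60/10) = 0.5495
  Stage 2: F_2 = 10^(0.945/10) = 1.243, G_2 = 10^(12.0/10) = 15.85
  Stage 3: F_3 = 10^(8.60/10) = 7.244, G_3 = 10^(−8.19/10) = 0.1517
  Stage 4: F_4 = 10^(4.42/10) = 2.767, G_4 = 10^(15.0/10) = 31.62
Friis cascade:
  F = 1.820 + (1.243 − 1)/0.5495 + (7.244 − 1)/8.710 + (2.767 − 1)/1.321 = 4.316
NF = 10 log₁₀(4.316) = 6.35 dB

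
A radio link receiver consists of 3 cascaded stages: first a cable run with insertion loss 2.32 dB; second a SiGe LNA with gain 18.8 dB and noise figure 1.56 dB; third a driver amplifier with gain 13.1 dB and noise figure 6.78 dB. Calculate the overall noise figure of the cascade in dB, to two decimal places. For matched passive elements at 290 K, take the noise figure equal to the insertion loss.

4.03 dB

Convert to linear (a loss of L dB is a gain of −L dB): F_i = 10^(NF_i/10), G_i = 10^(G_i,dB/10)
  Stage 1: F_1 = 10^(2.32/10) = 1.706, G_1 = 10^(−2.32/10) = 0.5861
  Stage 2: F_2 = 10^(1.56/10) = 1.432, G_2 = 10^(18.8/10) = 75.86
  Stage 3: F_3 = 10^(6.78/10) = 4.764, G_3 = 10^(13.1/10) = 20.42
Friis cascade:
  F = 1.706 + (1.432 − 1)/0.5861 + (4.764 − 1)/44.46 = 2.528
NF = 10 log₁₀(2.528) = 4.03 dB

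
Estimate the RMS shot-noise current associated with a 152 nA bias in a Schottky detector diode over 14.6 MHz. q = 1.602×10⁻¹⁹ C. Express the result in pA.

843 pA

I_n = √(2qI·B)
2qI·B = 2 × 1.602×10⁻¹⁹ × 1.52×10⁻⁷ × 1.46×10⁷ = 7.11×10⁻¹⁹ A²
I_n = √(7.11×10⁻¹⁹) = 8.43×10⁻¹⁰ A = 843 pA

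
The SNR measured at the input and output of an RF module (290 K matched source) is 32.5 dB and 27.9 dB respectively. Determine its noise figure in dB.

4.6 dB

NF (dB) = SNR_in(dB) − SNR_out(dB) when the source is at T₀
NF = 32.5 − 27.9 = 4.6 dB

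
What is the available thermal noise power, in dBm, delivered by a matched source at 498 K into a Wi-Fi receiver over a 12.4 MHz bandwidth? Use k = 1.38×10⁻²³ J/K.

−100.7 dBm

P_n = kTB = 1.38×10⁻²³ × 498 × 1.24×10⁷ = 8.52×10⁻¹⁴ W
In dBm: 10 log₁₀(8.52×10⁻¹⁴ / 10⁻³) = −100.7 dBm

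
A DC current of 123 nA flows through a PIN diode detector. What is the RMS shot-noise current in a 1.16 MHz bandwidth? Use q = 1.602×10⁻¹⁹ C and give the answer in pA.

214 pA

I_n = √(2qI·B)
2qI·B = 2 × 1.602×10⁻¹⁹ × 1.23×10⁻⁷ × 1.16×10⁶ = 4.57×10⁻²⁰ A²
I_n = √(4.57×10⁻²⁰) = 2.14×10⁻¹⁰ A = 214 pA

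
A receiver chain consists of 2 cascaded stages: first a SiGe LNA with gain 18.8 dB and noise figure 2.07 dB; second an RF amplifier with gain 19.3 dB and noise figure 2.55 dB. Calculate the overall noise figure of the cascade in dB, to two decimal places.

Convert to linear (a loss of L dB is a gain of −L dB): F_i = 10^(NF_i/10), G_i = 10^(G_i,dB/10)
  Stage 1: F_1 = 10^(2.07/10) = 1.611, G_1 = 10^(18.8/10) = 75.86
  Stage 2: F_2 = 10^(2.55/10) = 1.799, G_2 = 10^(19.3/10) = 85.11
Friis cascade:
  F = 1.611 + (1.799 − 1)/75.86 = 1.621
NF = 10 log₁₀(1.621) = 2.10 dB

2.10 dB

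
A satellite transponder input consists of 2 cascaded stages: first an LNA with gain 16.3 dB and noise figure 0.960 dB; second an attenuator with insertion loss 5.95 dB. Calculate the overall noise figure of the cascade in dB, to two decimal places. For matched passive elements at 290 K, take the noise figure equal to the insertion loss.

Convert to linear (a loss of L dB is a gain of −L dB): F_i = 10^(NF_i/10), G_i = 10^(G_i,dB/10)
  Stage 1: F_1 = 10^(0.960/10) = 1.247, G_1 = 10^(16.3/10) = 42.66
  Stage 2: F_2 = 10^(5.95/10) = 3.936, G_2 = 10^(−5.95/10) = 0.2541
Friis cascade:
  F = 1.247 + (3.936 − 1)/42.66 = 1.316
NF = 10 log₁₀(1.316) = 1.19 dB

1.19 dB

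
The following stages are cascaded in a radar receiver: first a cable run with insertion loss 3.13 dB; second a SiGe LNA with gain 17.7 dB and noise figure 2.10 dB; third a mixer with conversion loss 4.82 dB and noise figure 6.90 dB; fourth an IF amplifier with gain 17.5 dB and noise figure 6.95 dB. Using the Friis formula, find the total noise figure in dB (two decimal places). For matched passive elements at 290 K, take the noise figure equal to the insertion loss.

5.90 dB

Convert to linear (a loss of L dB is a gain of −L dB): F_i = 10^(NF_i/10), G_i = 10^(G_i,dB/10)
  Stage 1: F_1 = 10^(3.13/10) = 2.056, G_1 = 10^(−3.13/10) = 0.4864
  Stage 2: F_2 = 10^(2.10/10) = 1.622, G_2 = 10^(17.7/10) = 58.88
  Stage 3: F_3 = 10^(6.90/10) = 4.898, G_3 = 10^(−4.82/10) = 0.3296
  Stage 4: F_4 = 10^(6.95/10) = 4.955, G_4 = 10^(17.5/10) = 56.23
Friis cascade:
  F = 2.056 + (1.622 − 1)/0.4864 + (4.898 − 1)/28.64 + (4.955 − 1)/9.441 = 3.889
NF = 10 log₁₀(3.889) = 5.90 dB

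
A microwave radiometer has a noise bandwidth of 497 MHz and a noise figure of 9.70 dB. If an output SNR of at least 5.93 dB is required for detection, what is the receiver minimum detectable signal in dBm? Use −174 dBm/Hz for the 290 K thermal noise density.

Sensitivity = −174 + 10 log₁₀(B) + NF + SNR_min
= −174 + 86.96 + 9.70 + 5.93
= −71.41 dBm → −71.4 dBm

−71.4 dBm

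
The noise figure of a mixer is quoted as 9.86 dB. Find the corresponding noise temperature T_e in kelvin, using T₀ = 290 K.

2518 K

F = 10^(9.86/10) = 9.68278
T_e = (F − 1)·T₀ = (9.68278 − 1) × 290 = 2518 K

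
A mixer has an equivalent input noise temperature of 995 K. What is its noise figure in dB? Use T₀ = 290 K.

F = 1 + T_e/T₀ = 1 + 995/290 = 4.43103
NF = 10 log₁₀(4.43103) = 6.47 dB

6.47 dB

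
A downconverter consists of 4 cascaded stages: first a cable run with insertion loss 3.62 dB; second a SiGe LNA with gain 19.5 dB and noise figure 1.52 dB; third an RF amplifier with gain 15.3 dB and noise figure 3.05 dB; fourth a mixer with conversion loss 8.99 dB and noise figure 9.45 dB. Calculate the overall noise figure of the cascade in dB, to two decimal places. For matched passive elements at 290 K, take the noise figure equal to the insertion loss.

Convert to linear (a loss of L dB is a gain of −L dB): F_i = 10^(NF_i/10), G_i = 10^(G_i,dB/10)
  Stage 1: F_1 = 10^(3.62/10) = 2.301, G_1 = 10^(−3.62/10) = 0.4345
  Stage 2: F_2 = 10^(1.52/10) = 1.419, G_2 = 10^(19.5/10) = 89.13
  Stage 3: F_3 = 10^(3.05/10) = 2.018, G_3 = 10^(15.3/10) = 33.88
  Stage 4: F_4 = 10^(9.45/10) = 8.810, G_4 = 10^(−8.99/10) = 0.1262
Friis cascade:
  F = 2.301 + (1.419 − 1)/0.4345 + (2.018 − 1)/38.73 + (8.810 − 1)/1312 = 3.298
NF = 10 log₁₀(3.298) = 5.18 dB

5.18 dB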